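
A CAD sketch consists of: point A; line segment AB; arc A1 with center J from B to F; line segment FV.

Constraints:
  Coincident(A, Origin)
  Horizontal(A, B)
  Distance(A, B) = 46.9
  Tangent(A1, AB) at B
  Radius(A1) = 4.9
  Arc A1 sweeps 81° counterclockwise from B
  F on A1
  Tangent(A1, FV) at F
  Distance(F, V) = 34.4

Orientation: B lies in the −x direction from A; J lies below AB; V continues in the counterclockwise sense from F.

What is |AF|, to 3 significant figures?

51.9

A1 meets AB tangentially, so JB is at right angles to AB, so J = B + (0, -4.9) = (-46.9, -4.90). On A1, B sits at bearing 90° from J; an 81° counterclockwise sweep puts F at bearing 171°, so F = J + 4.9·(cos 171°, sin 171°) = (-51.7, -4.13). Then |AF| = |F − A| = 51.9.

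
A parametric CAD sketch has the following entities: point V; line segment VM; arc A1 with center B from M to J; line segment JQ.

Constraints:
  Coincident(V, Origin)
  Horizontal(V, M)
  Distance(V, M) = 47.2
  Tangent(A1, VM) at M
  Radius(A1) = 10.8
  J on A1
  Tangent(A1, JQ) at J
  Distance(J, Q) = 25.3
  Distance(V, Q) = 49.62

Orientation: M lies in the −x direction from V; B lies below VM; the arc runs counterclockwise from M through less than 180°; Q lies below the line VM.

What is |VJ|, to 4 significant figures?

57.41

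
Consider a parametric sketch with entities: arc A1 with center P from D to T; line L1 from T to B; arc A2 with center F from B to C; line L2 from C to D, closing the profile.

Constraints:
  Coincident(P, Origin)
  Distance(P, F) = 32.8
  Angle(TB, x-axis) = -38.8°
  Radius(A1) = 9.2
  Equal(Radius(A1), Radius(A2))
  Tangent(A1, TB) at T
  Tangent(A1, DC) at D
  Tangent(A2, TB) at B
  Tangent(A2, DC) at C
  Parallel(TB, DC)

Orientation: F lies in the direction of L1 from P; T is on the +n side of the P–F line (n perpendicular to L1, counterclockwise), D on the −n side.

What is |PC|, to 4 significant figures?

34.07

Tangency of A1 to both parallel lines with radius 9.2 puts T and D at P ± 9.2·n: T = (5.765, 7.170), D = (-5.765, -7.170). Equal radii place B and C the same way about F: B = F + 9.2·n = (31.33, -13.38), C = F − 9.2·n = (19.80, -27.72). Then |PC| = |C − P| = 34.07.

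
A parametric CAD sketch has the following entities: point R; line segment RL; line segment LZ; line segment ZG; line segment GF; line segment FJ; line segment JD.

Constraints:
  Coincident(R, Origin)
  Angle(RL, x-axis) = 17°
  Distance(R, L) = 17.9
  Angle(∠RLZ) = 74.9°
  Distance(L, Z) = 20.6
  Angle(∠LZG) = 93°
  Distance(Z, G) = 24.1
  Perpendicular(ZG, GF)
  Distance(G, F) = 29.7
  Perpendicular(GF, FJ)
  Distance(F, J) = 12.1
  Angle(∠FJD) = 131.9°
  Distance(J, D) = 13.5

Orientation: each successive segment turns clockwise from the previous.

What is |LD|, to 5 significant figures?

4.1652

R is at the origin; RL runs at 17.0° with length 17.9, so L = (17.118, 5.2335). ∠RLZ = 74.9° gives LZ at -88.100° from the x-axis; with |LZ| = 20.6, Z = (17.801, -15.355). ∠LZG = 93.0° gives ZG at -175.10° from the x-axis; with |ZG| = 24.1, G = (-6.2111, -17.414). The perpendicularity gives GF at right angles to ZG, so GF runs at 94.900°; with |GF| = 29.7, F = (-8.7480, 12.178). GF is perpendicular to FJ, so FJ runs at 4.9000°; with |FJ| = 12.1, J = (3.3078, 13.211). ∠FJD = 131.9° gives JD at -43.200° from the x-axis; with |JD| = 13.5, D = (13.149, 3.9698). Then |LD| = |D − L| = 4.1652.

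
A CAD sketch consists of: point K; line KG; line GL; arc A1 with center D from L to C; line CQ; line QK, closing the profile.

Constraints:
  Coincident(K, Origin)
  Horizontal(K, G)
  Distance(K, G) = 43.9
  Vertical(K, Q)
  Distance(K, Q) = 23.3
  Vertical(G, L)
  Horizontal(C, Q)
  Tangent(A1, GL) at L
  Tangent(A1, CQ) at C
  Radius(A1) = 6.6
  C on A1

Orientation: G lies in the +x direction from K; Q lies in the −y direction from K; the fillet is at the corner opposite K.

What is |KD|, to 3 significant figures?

40.9

KQ is vertical with |KQ| = 23.3 and Q on the −y side, so Q = (0.00, -23.3). The virtual corner opposite K is at (43.9, -23.3). Tangency of A1 to GL means the radius DL is perpendicular to GL and since A1 is tangent to CQ there, DC ⟂ CQ, with radius 6.6, so the center D sits 6.6 in from both sides at D = (37.3, -16.7). Then |KD| = |D − K| = 40.9.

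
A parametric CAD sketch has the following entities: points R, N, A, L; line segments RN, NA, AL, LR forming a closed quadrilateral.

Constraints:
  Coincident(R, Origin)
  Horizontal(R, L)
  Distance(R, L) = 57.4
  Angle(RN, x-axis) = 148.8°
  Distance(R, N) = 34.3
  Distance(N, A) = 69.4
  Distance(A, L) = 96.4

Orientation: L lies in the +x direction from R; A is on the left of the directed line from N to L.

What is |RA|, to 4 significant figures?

79.40

R is at the origin; R and L share the same y with |RL| = 57.4 and L in +x, so L = (57.4, 0). RN runs at 148.8° with |RN| = 34.3, so N = (-29.34, 17.77). A is determined by |NA| = 69.4 and |AL| = 96.4 together: it lies at the intersection of circle(N, 69.4) and circle(L, 96.4). With |NL| = 88.54, the foot of the radical line on NL is 18.99 from N and the perpendicular offset is √(69.4² − 18.99²) = 66.75. Taking the left-of-NL solution: A = (2.660, 79.35).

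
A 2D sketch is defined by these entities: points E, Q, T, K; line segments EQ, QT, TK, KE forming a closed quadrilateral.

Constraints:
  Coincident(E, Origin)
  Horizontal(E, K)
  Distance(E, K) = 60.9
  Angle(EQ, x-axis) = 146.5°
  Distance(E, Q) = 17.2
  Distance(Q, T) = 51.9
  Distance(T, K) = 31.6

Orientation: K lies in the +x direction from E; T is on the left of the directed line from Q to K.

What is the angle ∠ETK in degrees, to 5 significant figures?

111.83°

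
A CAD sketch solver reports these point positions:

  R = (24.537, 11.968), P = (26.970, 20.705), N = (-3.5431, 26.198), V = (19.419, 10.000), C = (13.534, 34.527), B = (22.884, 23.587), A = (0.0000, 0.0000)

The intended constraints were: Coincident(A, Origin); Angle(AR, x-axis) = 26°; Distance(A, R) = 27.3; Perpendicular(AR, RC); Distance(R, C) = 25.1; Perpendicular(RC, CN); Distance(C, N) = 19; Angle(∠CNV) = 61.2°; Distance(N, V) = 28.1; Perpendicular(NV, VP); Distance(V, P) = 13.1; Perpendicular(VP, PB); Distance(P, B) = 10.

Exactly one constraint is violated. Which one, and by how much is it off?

Distance(P, B) = 10 — off by 5.00.

A = (0.00, 0.00) ✓; AR at 26.00° ✓; |AR| = 27.30 ✓; ∠(AR, RC) = 90.00° ✓; |RC| = 25.10 ✓; ∠(RC, CN) = 90.00° ✓; |CN| = 19.00 ✓; ∠CNV = 61.20° ✓; |NV| = 28.10 ✓; ∠(NV, VP) = 90.00° ✓; |VP| = 13.10 ✓; ∠(VP, PB) = 90.00° ✓; |PB| = 5.000 ✗.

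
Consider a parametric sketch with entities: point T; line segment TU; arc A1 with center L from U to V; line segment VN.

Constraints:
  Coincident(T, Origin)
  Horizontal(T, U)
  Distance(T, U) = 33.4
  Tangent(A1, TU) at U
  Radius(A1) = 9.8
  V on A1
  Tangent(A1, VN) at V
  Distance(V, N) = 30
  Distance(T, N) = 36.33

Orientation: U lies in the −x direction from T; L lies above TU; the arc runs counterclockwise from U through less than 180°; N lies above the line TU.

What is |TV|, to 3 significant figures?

25.1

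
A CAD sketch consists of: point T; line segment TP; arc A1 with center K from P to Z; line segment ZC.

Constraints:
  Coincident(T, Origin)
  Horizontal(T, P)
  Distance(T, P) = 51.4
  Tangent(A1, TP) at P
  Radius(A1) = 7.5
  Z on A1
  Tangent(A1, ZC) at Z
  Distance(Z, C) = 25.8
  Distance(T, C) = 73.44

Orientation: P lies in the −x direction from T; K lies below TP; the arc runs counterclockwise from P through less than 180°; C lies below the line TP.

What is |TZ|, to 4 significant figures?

58.63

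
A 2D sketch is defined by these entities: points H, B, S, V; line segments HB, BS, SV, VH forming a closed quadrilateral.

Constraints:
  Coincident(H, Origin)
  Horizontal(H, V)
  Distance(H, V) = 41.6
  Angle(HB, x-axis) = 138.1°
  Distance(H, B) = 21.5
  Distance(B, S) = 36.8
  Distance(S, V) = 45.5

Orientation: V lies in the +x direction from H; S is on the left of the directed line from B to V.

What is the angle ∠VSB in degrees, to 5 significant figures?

91.707°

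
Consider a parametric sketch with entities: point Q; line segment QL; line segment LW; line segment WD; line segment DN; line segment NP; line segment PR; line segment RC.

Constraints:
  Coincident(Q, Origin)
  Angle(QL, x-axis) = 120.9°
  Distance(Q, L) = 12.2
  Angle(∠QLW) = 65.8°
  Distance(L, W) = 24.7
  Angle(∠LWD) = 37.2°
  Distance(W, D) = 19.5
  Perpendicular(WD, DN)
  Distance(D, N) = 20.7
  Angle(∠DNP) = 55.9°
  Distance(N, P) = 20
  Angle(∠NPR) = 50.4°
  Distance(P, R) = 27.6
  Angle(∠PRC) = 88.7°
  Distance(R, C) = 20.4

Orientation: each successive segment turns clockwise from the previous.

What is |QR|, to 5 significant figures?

7.1312

Q is at the origin; QL runs at 120.9° with length 12.2, so L = (-6.2652, 10.468). ∠QLW = 65.8° gives LW at 6.7000° from the x-axis; with |LW| = 24.7, W = (18.266, 13.350). ∠LWD = 37.2° gives WD at -136.10° from the x-axis; with |WD| = 19.5, D = (4.2154, -0.17118). The perpendicularity gives DN at right angles to WD, so DN runs at 133.90°; with |DN| = 20.7, N = (-10.138, 14.744). ∠DNP = 55.9° gives NP at 9.8000° from the x-axis; with |NP| = 20.0, P = (9.5701, 18.148). ∠NPR = 50.4° gives PR at -119.80° from the x-axis; with |PR| = 27.6, R = (-4.1464, -5.8019). Then |QR| = |R − Q| = 7.1312.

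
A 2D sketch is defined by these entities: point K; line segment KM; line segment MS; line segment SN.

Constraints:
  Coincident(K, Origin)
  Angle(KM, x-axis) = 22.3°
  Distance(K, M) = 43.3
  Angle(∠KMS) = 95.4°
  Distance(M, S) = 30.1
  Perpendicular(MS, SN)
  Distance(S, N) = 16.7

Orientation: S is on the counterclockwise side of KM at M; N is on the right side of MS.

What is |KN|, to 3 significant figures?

68.9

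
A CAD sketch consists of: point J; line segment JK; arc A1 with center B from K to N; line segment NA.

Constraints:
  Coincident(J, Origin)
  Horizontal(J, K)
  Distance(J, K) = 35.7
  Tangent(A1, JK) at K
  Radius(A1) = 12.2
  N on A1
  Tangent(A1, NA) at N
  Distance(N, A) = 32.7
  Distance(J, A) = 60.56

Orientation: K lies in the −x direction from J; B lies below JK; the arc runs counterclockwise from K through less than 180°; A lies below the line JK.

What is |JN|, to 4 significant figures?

49.92

Checks: ∠(BK, KJ) = 90.00° ✓; |BK| = 12.20 ✓; |BN| = 12.20 ✓; ∠(BN, NA) = 90.00° ✓; |NA| = 32.70 ✓; |JA| = 60.56 ✓.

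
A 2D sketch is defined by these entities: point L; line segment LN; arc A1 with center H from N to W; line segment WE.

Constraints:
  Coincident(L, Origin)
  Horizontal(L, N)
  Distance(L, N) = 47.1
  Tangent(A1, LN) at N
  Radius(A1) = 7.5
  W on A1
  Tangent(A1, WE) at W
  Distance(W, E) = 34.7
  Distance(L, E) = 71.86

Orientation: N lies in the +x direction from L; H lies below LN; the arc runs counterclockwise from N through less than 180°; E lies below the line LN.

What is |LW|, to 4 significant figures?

42.32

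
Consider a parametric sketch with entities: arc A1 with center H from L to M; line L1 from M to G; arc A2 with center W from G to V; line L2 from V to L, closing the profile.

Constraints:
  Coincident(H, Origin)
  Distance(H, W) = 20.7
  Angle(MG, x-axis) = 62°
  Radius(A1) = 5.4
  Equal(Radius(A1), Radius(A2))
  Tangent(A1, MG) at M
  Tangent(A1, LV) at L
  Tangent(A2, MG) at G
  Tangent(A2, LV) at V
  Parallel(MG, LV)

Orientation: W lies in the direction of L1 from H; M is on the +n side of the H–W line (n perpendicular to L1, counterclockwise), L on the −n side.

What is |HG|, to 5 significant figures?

21.393

The slot axis is L1's direction at 62.0°, so u = (cos 62.0°, sin 62.0°) = (0.46947, 0.88295) and n = (−sin 62.0°, cos 62.0°) = (-0.88295, 0.46947). H is at the origin and W lies 20.7 along u from H, so W = 20.7·u = (9.7181, 18.277). Tangency of A1 to both parallel lines with radius 5.4 puts M and L at H ± 5.4·n: M = (-4.7679, 2.5351), L = (4.7679, -2.5351). Equal radii place G and V the same way about W: G = W + 5.4·n = (4.9501, 20.812), V = W − 5.4·n = (14.486, 15.742). Then |HG| = |G − H| = 21.393.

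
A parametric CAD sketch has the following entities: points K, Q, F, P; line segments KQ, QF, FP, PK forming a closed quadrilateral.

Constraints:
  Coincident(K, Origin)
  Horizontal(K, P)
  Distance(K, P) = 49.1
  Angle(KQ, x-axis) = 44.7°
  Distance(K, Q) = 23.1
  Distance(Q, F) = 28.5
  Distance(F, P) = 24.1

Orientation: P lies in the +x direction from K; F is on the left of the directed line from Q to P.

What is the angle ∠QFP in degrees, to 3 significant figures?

87.5°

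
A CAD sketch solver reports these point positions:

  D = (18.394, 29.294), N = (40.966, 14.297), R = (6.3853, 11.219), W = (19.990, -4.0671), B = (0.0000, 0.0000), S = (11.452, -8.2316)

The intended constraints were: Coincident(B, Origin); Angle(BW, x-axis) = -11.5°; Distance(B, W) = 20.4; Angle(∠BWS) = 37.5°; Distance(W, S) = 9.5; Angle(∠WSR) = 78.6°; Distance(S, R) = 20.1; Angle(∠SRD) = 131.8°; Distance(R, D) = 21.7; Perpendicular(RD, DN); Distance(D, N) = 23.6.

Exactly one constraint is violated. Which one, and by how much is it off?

Distance(D, N) = 23.6 — off by 3.50.

B = (0.00, 0.00) ✓; BW at -11.50° ✓; |BW| = 20.40 ✓; ∠BWS = 37.50° ✓; |WS| = 9.500 ✓; ∠WSR = 78.60° ✓; |SR| = 20.10 ✓; ∠SRD = 131.8° ✓; |RD| = 21.70 ✓; ∠(RD, DN) = 90.00° ✓; |DN| = 27.10 ✗.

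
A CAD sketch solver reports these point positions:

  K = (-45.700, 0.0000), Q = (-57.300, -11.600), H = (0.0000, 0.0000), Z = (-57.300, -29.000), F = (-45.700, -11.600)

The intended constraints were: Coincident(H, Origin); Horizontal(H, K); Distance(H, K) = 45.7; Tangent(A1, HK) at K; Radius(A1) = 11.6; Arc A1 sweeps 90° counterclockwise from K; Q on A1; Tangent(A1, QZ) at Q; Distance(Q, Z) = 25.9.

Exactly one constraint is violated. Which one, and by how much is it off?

Distance(Q, Z) = 25.9 — off by 8.50.

H = (0.00, 0.00) ✓; H.y = 0.00, K.y = 0.00 ✓; |HK| = 45.70 ✓; ∠(FK, KH) = 90.00° ✓; |FK| = 11.60 ✓; bearing(F→Q) − bearing(F→K) = 90.00° ✓; |FQ| = 11.60 ✓; ∠(FQ, QZ) = 90.00° ✓; |QZ| = 17.40 ✗.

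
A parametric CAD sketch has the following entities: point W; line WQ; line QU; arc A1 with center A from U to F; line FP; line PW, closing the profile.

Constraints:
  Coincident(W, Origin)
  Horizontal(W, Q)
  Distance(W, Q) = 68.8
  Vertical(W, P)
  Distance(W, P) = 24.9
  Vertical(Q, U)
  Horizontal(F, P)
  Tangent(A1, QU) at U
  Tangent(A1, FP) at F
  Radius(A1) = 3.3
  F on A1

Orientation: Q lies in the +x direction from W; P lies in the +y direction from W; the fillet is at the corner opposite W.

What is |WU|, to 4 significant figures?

72.11

W is at the origin; W and Q share the same y with |WQ| = 68.8 and Q on the +x side, so Q = (68.80, 0.000). W and P share the same x with |WP| = 24.9 and P on the +y side, so P = (0.000, 24.90). The virtual corner opposite W is at (68.80, 24.90). Since A1 is tangent to QU there, AU ⟂ QU and the tangent condition forces AF to be normal to FP, with radius 3.3, so the center A sits 3.3 in from both sides at A = (65.50, 21.60). That places the tangent points at U = (68.80, 21.60) on QU and F = (65.50, 24.90) on FP. Then |WU| = |U − W| = 72.11.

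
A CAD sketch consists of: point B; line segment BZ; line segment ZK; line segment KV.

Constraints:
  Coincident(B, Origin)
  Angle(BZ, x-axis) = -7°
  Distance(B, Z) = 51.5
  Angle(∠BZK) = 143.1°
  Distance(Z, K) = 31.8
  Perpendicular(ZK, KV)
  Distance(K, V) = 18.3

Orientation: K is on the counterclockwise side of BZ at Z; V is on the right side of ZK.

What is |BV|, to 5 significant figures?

88.031

∠BZK = 143.1°, so ZK runs at -7.0° + (180° − 143.1°) = 29.900° from the x-axis; with |ZK| = 31.8, K = Z + 31.8·(cos 29.900°, sin 29.900°) = (78.683, 9.5756). ZK is perpendicular to KV; with |KV| = 18.3 on the right of ZK, V = K + 18.3·(0.49849, -0.86690) = (87.806, -6.2886). Then |BV| = |V − B| = 88.031.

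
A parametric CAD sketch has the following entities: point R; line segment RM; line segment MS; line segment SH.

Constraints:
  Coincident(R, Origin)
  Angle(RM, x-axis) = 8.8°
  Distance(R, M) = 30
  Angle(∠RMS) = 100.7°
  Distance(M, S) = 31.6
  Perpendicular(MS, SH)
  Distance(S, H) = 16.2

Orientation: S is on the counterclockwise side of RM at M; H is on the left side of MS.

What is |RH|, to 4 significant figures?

39.47

∠RMS = 100.7°, so MS runs at 8.8° + (180° − 100.7°) = 88.10° from the x-axis; with |MS| = 31.6, S = M + 31.6·(cos 88.10°, sin 88.10°) = (30.69, 36.17). MS ⟂ SH; with |SH| = 16.2 on the left of MS, H = S + 16.2·(-0.9995, 0.03316) = (14.50, 36.71). Then |RH| = |H − R| = 39.47.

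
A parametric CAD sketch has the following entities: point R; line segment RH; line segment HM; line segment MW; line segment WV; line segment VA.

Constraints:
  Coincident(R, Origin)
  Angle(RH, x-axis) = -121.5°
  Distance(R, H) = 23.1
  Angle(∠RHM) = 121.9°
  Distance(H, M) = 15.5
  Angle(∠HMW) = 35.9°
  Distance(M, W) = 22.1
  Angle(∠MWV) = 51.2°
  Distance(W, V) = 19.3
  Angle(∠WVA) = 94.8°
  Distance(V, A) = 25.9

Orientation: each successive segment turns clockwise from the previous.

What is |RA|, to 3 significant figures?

45.4

∠MWV = 51.2° gives WV at -92.5° from the x-axis; with |WV| = 19.3, V = (-10.6, -26.0). ∠WVA = 94.8° gives VA at -178° from the x-axis; with |VA| = 25.9, A = (-36.5, -27.0). Then |RA| = |A − R| = 45.4.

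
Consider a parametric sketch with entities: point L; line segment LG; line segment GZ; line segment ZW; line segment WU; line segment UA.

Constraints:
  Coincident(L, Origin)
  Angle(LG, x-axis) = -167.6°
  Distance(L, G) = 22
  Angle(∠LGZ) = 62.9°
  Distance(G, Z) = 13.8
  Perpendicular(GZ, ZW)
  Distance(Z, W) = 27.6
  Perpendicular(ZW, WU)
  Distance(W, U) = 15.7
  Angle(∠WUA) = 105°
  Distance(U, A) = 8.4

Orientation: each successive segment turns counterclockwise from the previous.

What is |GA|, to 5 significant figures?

19.908

L is at the origin; LG runs at -167.6° with length 22.0, so G = (-21.487, -4.7242). ∠LGZ = 62.9° gives GZ at -50.500° from the x-axis; with |GZ| = 13.8, Z = (-12.709, -15.373). GZ is perpendicular to ZW, so ZW runs at 39.500°; with |ZW| = 27.6, W = (8.5879, 2.1832). ZW is perpendicular to WU, so WU runs at 129.50°; with |WU| = 15.7, U = (-1.3985, 14.298). ∠WUA = 105.0° gives UA at -155.50° from the x-axis; with |UA| = 8.4, A = (-9.0422, 10.814). Then |GA| = |A − G| = 19.908.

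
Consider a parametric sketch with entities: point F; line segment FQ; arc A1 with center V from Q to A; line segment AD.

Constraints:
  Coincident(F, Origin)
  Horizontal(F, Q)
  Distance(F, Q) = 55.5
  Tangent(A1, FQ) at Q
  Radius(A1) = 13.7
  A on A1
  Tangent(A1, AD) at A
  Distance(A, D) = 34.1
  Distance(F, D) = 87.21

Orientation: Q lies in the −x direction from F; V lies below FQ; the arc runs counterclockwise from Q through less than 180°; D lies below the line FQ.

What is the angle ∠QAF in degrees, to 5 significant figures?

30.820°

Checks: |FQ| = 55.50 ✓; ∠(VQ, QF) = 90.00° ✓; |VQ| = 13.70 ✓; |VA| = 13.70 ✓; ∠(VA, AD) = 90.00° ✓; |AD| = 34.10 ✓; |FD| = 87.21 ✓.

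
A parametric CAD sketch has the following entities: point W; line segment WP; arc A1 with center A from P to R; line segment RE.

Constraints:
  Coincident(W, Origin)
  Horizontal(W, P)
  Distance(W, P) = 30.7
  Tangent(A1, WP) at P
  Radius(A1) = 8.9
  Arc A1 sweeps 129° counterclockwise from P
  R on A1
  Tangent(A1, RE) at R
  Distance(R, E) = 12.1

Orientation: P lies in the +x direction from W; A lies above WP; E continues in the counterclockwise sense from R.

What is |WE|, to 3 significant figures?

38.4

On A1, P sits at bearing -90° from A; a 129° counterclockwise sweep puts R at bearing 39°, so R = A + 8.9·(cos 39°, sin 39°) = (37.6, 14.5). A1 meets RE tangentially, so AR is at right angles to RE, so RE runs along (−sin 39°, cos 39°); with |RE| = 12.1, E = (30.0, 23.9). Then |WE| = |E − W| = 38.4.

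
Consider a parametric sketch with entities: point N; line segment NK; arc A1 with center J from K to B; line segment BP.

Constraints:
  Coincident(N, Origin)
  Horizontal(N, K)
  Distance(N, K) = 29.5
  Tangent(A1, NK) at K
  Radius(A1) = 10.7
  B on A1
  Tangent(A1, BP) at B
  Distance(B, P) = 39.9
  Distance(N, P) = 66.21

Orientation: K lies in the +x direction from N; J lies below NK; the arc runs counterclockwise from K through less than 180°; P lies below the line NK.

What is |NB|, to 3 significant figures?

26.9

Checks: |JB| = 10.70 ✓; ∠(JB, BP) = 90.00° ✓; |BP| = 39.90 ✓; |NP| = 66.21 ✓.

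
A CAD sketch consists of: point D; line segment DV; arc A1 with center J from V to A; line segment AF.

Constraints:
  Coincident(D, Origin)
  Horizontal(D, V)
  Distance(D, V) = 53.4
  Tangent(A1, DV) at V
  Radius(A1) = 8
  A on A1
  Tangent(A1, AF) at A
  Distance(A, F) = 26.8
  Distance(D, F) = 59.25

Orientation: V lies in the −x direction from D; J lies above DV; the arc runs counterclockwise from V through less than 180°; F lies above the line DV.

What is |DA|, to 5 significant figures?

46.238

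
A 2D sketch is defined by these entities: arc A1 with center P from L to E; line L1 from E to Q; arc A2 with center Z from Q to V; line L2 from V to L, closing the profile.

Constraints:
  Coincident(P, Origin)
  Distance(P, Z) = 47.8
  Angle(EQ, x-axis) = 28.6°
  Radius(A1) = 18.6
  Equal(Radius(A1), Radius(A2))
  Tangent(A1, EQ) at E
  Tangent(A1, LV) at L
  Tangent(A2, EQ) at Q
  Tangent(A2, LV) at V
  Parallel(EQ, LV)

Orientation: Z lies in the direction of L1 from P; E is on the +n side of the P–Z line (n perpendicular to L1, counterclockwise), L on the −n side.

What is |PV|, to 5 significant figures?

51.291

The slot axis is L1's direction at 28.6°, so u = (cos 28.6°, sin 28.6°) = (0.87798, 0.47869) and n = (−sin 28.6°, cos 28.6°) = (-0.47869, 0.87798). P is at the origin and Z lies 47.8 along u from P, so Z = 47.8·u = (41.968, 22.881). Tangency of A1 to both parallel lines with radius 18.6 puts E and L at P ± 18.6·n: E = (-8.9037, 16.330), L = (8.9037, -16.330). Equal radii place Q and V the same way about Z: Q = Z + 18.6·n = (33.064, 39.212), V = Z − 18.6·n = (50.871, 6.5510). Then |PV| = |V − P| = 51.291.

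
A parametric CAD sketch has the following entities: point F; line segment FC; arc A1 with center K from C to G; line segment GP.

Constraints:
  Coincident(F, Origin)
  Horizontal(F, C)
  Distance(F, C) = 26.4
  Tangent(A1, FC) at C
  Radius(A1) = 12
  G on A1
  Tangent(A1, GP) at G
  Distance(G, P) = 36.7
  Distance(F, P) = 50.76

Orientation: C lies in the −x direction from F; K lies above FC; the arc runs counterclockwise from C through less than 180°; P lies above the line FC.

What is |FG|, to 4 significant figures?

18.74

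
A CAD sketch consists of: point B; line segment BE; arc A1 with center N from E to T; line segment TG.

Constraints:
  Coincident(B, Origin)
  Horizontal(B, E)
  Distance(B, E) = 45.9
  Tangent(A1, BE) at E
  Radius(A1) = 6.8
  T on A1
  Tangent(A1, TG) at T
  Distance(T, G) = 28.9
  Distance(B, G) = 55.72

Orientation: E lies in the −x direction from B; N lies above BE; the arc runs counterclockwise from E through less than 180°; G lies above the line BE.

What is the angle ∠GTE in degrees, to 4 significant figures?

131.9°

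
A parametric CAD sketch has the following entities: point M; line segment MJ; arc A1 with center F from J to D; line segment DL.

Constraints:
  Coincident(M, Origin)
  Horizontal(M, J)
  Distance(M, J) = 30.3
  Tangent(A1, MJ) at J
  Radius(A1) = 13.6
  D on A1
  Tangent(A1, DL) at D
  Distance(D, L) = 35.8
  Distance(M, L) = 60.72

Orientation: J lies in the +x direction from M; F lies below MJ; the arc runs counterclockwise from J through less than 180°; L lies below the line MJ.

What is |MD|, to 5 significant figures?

25.889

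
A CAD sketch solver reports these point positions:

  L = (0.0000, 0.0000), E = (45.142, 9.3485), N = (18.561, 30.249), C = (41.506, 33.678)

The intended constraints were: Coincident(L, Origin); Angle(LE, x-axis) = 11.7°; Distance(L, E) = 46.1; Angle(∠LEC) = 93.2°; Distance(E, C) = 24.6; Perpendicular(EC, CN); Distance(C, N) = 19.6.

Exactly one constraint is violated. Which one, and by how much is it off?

Distance(C, N) = 19.6 — off by 3.60.

L = (0.00, 0.00) ✓; LE at 11.70° ✓; |LE| = 46.10 ✓; ∠LEC = 93.20° ✓; |EC| = 24.60 ✓; ∠(EC, CN) = 90.00° ✓; |CN| = 23.20 ✗.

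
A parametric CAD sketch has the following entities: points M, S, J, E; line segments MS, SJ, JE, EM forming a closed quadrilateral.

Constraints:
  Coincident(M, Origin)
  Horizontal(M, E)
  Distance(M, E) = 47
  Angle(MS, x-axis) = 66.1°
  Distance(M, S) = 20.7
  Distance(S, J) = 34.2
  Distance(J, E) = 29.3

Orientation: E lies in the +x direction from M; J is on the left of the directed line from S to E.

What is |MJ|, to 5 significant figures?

50.182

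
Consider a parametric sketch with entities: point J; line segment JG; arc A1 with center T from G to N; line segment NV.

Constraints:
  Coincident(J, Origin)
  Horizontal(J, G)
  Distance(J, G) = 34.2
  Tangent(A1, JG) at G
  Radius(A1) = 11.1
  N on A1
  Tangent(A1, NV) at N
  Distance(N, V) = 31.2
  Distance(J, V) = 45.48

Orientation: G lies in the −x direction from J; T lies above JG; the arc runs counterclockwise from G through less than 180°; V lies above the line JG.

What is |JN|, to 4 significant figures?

25.20

Checks: |TN| = 11.10 ✓; ∠(TN, NV) = 90.00° ✓; |NV| = 31.20 ✓; |JV| = 45.48 ✓.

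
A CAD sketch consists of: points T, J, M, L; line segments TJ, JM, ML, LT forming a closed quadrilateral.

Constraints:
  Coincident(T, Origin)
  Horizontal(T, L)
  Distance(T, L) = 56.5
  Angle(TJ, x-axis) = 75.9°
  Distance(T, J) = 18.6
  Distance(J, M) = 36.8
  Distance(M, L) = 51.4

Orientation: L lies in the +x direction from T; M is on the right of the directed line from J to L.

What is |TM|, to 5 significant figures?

20.420

T is at the origin; T and L share the same y with |TL| = 56.5 and L in +x, so L = (56.5, 0). TJ runs at 75.9° with |TJ| = 18.6, so J = (4.5312, 18.040). M is determined by |JM| = 36.8 and |ML| = 51.4 together: it lies at the intersection of circle(J, 36.8) and circle(L, 51.4). With |JL| = 55.011, the foot of the radical line on JL is 15.801 from J and the perpendicular offset is √(36.8² − 15.801²) = 33.235. Taking the right-of-JL solution: M = (8.5599, -18.539).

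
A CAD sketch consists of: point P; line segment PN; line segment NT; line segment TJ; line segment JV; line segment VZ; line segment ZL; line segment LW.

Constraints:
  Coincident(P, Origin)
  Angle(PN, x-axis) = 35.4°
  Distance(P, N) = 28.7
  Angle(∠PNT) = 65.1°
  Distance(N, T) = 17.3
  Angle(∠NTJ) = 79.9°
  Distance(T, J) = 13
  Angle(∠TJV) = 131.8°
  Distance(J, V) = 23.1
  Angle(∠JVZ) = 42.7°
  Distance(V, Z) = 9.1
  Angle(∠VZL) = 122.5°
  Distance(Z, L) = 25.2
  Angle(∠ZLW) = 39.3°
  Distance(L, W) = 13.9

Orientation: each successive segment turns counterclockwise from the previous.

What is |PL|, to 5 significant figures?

19.804

∠JVZ = 42.7° gives VZ at 75.900° from the x-axis; with |VZ| = 9.1, Z = (17.281, 1.4945). ∠VZL = 122.5° gives ZL at 133.40° from the x-axis; with |ZL| = 25.2, L = (-0.033955, 19.804). Then |PL| = |L − P| = 19.804.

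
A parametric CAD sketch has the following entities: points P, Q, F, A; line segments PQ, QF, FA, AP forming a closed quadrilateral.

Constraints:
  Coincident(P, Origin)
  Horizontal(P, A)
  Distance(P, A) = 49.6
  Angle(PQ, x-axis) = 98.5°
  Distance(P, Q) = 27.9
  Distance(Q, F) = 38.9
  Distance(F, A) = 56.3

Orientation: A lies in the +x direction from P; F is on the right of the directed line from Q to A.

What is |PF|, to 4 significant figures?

12.58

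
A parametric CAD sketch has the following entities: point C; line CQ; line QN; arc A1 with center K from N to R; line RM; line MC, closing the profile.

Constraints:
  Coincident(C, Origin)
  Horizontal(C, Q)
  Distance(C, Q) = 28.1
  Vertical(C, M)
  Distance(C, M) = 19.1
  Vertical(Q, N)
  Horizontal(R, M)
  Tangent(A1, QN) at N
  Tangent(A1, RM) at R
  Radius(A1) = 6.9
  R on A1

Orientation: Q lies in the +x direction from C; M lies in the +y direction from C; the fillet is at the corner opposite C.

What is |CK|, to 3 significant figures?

24.5

C is at the origin; CQ is horizontal with |CQ| = 28.1 and Q on the +x side, so Q = (28.1, 0.00). CM is vertical with |CM| = 19.1 and M on the +y side, so M = (0.00, 19.1). The virtual corner opposite C is at (28.1, 19.1). Tangency of A1 to QN means the radius KN is perpendicular to QN and A1 meets RM tangentially, so KR is at right angles to RM, with radius 6.9, so the center K sits 6.9 in from both sides at K = (21.2, 12.2). Then |CK| = |K − C| = 24.5.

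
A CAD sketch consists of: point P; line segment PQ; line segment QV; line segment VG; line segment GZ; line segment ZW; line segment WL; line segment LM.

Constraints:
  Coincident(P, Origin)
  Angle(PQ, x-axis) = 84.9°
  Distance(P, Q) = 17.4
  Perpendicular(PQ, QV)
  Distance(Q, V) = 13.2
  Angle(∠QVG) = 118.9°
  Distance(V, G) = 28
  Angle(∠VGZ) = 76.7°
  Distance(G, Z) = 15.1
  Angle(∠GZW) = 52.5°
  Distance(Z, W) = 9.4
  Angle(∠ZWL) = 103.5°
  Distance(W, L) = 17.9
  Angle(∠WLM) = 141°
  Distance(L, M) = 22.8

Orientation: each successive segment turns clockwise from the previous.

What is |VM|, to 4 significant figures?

53.01

∠ZWL = 103.5° gives WL at -13.50° from the x-axis; with |WL| = 17.9, L = (32.82, -8.016). ∠WLM = 141.0° gives LM at -52.50° from the x-axis; with |LM| = 22.8, M = (46.70, -26.10). Then |VM| = |M − V| = 53.01.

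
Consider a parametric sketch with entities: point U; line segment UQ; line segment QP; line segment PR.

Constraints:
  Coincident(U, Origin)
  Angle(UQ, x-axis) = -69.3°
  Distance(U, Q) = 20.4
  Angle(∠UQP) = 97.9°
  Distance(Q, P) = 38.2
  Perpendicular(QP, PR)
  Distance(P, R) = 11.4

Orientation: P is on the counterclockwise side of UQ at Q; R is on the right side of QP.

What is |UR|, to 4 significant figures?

51.77

U is at the origin; UQ runs at -69.3° with length 20.4, so Q = 20.4·(cos -69.3°, sin -69.3°) = (7.211, -19.08). ∠UQP = 97.9°, so QP runs at -69.3° + (180° − 97.9°) = 12.80° from the x-axis; with |QP| = 38.2, P = Q + 38.2·(cos 12.80°, sin 12.80°) = (44.46, -10.62). QP ⟂ PR; with |PR| = 11.4 on the right of QP, R = P + 11.4·(0.2215, -0.9751) = (46.99, -21.74). Then |UR| = |R − U| = 51.77.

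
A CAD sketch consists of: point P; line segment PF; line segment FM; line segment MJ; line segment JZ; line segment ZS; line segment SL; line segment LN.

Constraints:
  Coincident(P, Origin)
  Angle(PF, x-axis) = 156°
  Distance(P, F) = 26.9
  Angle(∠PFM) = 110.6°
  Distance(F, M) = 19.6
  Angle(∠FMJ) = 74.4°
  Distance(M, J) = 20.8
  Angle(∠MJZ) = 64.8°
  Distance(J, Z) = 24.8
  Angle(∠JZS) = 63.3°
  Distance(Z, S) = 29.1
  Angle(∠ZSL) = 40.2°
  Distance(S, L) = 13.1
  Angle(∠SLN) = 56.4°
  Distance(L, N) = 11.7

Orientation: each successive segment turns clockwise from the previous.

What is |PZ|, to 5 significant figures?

21.862

∠FMJ = 74.4° gives MJ at -19.000° from the x-axis; with |MJ| = 20.8, J = (-3.7452, 23.735). ∠MJZ = 64.8° gives JZ at -134.20° from the x-axis; with |JZ| = 24.8, Z = (-21.035, 5.9555). Then |PZ| = |Z − P| = 21.862.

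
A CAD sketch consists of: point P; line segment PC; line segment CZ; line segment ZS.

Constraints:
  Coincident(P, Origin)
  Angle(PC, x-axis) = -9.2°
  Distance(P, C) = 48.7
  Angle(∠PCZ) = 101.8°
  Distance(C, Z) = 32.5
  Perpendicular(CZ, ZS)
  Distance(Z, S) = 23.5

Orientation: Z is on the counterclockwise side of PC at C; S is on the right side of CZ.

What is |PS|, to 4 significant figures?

82.87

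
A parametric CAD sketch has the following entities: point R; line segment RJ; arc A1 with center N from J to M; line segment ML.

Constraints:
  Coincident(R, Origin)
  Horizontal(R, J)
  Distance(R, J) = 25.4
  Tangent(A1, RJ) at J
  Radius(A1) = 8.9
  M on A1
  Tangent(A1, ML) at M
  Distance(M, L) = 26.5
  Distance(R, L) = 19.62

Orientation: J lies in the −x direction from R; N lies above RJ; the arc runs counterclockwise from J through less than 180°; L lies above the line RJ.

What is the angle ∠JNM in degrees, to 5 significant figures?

41.104°

R is at the origin; R and J share the same y with |RJ| = 25.4 and J on the −x side, so J = (-25.400, 0.0000). Since A1 is tangent to RJ there, NJ ⟂ RJ, so N = J + (0, 8.9) = (-25.400, 8.9000). Since NM ⟂ ML (tangency), |NL| = √(8.9² + 26.5²) = 27.955 regardless of where M sits on A1. So L lies on both circle(R, 19.62) and circle(N, 27.955); the above-RJ intersection is L = (0.41933, 19.616). M is the foot of the tangent from L: M = (-19.549, 2.1937).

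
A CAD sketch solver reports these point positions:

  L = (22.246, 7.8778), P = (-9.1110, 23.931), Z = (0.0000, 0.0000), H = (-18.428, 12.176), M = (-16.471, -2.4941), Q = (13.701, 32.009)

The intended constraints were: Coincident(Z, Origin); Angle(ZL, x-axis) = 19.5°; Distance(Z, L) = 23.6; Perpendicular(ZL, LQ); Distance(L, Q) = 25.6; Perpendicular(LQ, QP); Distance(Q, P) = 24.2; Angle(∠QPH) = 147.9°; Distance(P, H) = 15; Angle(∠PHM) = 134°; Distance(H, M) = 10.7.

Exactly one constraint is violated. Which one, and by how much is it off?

Distance(H, M) = 10.7 — off by 4.10.

Z = (0.00, 0.00) ✓; ZL at 19.50° ✓; |ZL| = 23.60 ✓; ∠(ZL, LQ) = 90.00° ✓; |LQ| = 25.60 ✓; ∠(LQ, QP) = 90.00° ✓; |QP| = 24.20 ✓; ∠QPH = 147.9° ✓; |PH| = 15.00 ✓; ∠PHM = 134.0° ✓; |HM| = 14.80 ✗.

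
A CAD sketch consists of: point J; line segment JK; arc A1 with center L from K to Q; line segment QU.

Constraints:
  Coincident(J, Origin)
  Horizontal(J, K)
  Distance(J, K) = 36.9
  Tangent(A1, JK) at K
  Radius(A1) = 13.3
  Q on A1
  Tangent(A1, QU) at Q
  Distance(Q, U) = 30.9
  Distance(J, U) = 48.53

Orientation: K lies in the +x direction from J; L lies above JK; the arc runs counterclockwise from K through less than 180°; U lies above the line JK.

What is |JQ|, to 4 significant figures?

51.16

Checks: |LQ| = 13.30 ✓; ∠(LQ, QU) = 90.00° ✓; |QU| = 30.90 ✓; |JU| = 48.53 ✓.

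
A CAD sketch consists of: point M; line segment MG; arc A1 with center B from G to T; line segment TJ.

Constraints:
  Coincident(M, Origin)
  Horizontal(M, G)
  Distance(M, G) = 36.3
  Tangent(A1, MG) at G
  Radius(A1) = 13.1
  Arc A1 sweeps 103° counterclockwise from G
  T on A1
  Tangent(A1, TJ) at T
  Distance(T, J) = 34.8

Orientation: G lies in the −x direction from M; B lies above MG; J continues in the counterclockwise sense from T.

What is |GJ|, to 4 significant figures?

50.20

M is at the origin; MG is horizontal with |MG| = 36.3 and G on the −x side, so G = (-36.30, 0.000). The tangent condition forces BG to be normal to MG, so B = G + (0, 13.1) = (-36.30, 13.10). On A1, G sits at bearing -90° from B; a 103° counterclockwise sweep puts T at bearing 13°, so T = B + 13.1·(cos 13°, sin 13°) = (-23.54, 16.05). The tangent condition forces BT to be normal to TJ, so TJ runs along (−sin 13°, cos 13°); with |TJ| = 34.8, J = (-31.36, 49.95). Then |GJ| = |J − G| = 50.20.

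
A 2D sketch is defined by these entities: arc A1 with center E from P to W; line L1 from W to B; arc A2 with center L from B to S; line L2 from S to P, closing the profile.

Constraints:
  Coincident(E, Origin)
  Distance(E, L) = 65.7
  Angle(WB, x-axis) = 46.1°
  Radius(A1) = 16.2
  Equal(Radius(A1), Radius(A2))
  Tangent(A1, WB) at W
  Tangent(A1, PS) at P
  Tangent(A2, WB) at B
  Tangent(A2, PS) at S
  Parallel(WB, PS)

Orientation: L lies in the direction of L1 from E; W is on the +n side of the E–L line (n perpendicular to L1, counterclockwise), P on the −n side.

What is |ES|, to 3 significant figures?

67.7

The slot axis is L1's direction at 46.1°, so u = (cos 46.1°, sin 46.1°) = (0.693, 0.721) and n = (−sin 46.1°, cos 46.1°) = (-0.721, 0.693). E is at the origin and L lies 65.7 along u from E, so L = 65.7·u = (45.6, 47.3). Tangency of A1 to both parallel lines with radius 16.2 puts W and P at E ± 16.2·n: W = (-11.7, 11.2), P = (11.7, -11.2). Equal radii place B and S the same way about L: B = L + 16.2·n = (33.9, 58.6), S = L − 16.2·n = (57.2, 36.1). Then |ES| = |S − E| = 67.7.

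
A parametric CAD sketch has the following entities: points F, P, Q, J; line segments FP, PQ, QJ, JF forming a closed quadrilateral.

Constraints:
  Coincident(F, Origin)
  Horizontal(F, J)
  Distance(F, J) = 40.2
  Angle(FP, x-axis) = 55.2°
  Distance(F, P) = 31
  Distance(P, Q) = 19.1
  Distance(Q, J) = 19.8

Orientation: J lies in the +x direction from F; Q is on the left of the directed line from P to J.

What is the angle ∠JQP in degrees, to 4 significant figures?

121.7°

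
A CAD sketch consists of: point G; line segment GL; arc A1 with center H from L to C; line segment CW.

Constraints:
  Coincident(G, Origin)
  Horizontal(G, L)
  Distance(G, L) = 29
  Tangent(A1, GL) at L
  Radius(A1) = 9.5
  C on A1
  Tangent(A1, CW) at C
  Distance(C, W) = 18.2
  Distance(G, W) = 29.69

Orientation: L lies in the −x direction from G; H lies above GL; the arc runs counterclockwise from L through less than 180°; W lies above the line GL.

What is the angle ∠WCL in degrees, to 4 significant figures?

141.3°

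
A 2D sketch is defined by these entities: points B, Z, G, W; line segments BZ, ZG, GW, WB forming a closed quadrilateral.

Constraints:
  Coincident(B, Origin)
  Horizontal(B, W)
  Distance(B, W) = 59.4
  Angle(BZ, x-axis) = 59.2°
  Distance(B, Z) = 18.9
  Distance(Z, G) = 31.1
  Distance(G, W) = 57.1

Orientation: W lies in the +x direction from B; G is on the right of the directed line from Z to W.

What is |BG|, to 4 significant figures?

14.95

Checks: |ZG| = 31.10 ✓; |GW| = 57.10 ✓.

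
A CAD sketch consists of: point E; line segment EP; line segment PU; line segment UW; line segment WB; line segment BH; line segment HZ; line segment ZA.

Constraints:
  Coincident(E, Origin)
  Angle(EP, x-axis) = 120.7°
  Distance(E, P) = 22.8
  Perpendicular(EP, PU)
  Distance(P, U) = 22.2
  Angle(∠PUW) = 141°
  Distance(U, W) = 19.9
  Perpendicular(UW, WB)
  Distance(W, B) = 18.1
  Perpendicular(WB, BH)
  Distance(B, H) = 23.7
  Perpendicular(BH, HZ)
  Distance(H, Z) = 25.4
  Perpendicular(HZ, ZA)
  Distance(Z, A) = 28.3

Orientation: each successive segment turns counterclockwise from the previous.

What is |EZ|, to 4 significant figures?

39.00

E is at the origin; EP runs at 120.7° with length 22.8, so P = (-11.64, 19.60). The perpendicularity gives PU at right angles to EP, so PU runs at -149.3°; with |PU| = 22.2, U = (-30.73, 8.271). ∠PUW = 141.0° gives UW at -110.3° from the x-axis; with |UW| = 19.9, W = (-37.63, -10.39). UW ⟂ WB, so WB runs at -20.30°; with |WB| = 18.1, B = (-20.66, -16.67). WB ⟂ BH, so BH runs at 69.70°; with |BH| = 23.7, H = (-12.43, 5.555). BH ⟂ HZ, so HZ runs at 159.7°; with |HZ| = 25.4, Z = (-36.26, 14.37). Then |EZ| = |Z − E| = 39.00.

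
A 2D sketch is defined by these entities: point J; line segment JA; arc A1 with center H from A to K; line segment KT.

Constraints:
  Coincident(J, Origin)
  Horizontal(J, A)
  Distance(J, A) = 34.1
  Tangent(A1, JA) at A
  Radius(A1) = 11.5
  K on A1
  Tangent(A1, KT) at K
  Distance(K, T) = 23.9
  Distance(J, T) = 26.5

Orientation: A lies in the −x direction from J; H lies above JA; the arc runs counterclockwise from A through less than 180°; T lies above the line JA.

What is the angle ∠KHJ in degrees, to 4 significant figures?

17.07°

Checks: ∠(HA, AJ) = 90.00° ✓; |HK| = 11.50 ✓; ∠(HK, KT) = 90.00° ✓; |KT| = 23.90 ✓; |JT| = 26.50 ✓.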